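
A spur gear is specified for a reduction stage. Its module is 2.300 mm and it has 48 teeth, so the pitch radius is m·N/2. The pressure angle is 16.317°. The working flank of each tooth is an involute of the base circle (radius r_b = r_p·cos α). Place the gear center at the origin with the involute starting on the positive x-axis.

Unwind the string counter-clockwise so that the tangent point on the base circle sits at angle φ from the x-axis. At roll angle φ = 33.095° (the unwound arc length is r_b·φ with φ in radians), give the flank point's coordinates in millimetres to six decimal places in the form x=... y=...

pitch radius r_p = m·N/2 = 2.300·48/2 = 55.200000
base radius r_b = r_p·cos α = 55.200000·cos 16.317° = 52.976653
roll angle φ = 33.095° = 0.57761672 rad
x = r_b·(cos φ + φ·sin φ) = 52.976653·(0.83776637 + 0.57761672·0.54602885) = 61.090651
y = r_b·(sin φ − φ·cos φ) = 52.976653·(0.54602885 − 0.57761672·0.83776637) = 3.290962

x=61.090651 y=3.290962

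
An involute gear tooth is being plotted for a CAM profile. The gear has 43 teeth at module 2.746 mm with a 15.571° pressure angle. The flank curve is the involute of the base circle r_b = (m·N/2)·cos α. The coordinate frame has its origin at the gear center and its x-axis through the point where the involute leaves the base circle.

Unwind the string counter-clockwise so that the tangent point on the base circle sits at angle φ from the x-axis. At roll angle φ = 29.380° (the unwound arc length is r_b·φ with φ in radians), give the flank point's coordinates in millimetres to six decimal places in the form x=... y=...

pitch radius r_p = m·N/2 = 2.746·43/2 = 59.039000
base radius r_b = r_p·cos α = 59.039000·cos 15.571° = 56.872183
roll angle φ = 29.380° = 0.51277773 rad
x = r_b·(cos φ + φ·sin φ) = 56.872183·(0.87138512 + 0.51277773·0.49059961) = 63.864827
y = r_b·(sin φ − φ·cos φ) = 56.872183·(0.49059961 − 0.51277773·0.87138512) = 2.489451

x=63.864827 y=2.489451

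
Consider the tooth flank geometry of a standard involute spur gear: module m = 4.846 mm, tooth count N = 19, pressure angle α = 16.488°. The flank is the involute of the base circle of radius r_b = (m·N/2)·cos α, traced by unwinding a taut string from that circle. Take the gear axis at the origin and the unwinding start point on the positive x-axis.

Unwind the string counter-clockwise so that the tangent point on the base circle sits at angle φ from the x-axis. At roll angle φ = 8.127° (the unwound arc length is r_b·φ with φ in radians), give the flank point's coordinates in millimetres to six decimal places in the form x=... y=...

x=44.585765 y=0.041908

pitch radius r_p = m·N/2 = 4.846·19/2 = 46.037000
base radius r_b = r_p·cos α = 46.037000·cos 16.488° = 44.143922
roll angle φ = 8.127° = 0.14184291 rad
x = r_b·(cos φ + φ·sin φ) = 44.143922·(0.98995715 + 0.14184291·0.14136775) = 44.585765
y = r_b·(sin φ − φ·cos φ) = 44.143922·(0.14136775 − 0.14184291·0.98995715) = 0.041908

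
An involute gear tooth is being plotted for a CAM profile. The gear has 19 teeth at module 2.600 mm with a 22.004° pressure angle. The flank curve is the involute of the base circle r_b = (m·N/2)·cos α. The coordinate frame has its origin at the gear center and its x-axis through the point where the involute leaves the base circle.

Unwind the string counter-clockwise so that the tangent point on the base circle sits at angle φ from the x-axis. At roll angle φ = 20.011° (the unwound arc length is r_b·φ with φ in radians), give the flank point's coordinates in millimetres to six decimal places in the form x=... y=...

x=24.255221 y=0.321263

pitch radius r_p = m·N/2 = 2.600·19/2 = 24.700000
base radius r_b = r_p·cos α = 24.700000·cos 22.004° = 22.900795
roll angle φ = 20.011° = 0.34925784 rad
x = r_b·(cos φ + φ·sin φ) = 22.900795·(0.93962694 + 0.34925784·0.34220055) = 24.255221
y = r_b·(sin φ − φ·cos φ) = 22.900795·(0.34220055 − 0.34925784·0.93962694) = 0.321263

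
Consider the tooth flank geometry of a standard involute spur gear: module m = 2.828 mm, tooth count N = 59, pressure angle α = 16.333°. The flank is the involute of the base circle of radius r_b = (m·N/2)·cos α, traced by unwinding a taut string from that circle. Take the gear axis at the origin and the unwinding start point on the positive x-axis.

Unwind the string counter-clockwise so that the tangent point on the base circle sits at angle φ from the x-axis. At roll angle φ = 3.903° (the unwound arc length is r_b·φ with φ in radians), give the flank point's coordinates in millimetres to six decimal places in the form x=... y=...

x=80.244753 y=0.008432

pitch radius r_p = m·N/2 = 2.828·59/2 = 83.426000
base radius r_b = r_p·cos α = 83.426000·cos 16.333° = 80.059217
roll angle φ = 3.903° = 0.06812020 rad
x = r_b·(cos φ + φ·sin φ) = 80.059217·(0.99768072 + 0.06812020·0.06806753) = 80.244753
y = r_b·(sin φ − φ·cos φ) = 80.059217·(0.06806753 − 0.06812020·0.99768072) = 0.008432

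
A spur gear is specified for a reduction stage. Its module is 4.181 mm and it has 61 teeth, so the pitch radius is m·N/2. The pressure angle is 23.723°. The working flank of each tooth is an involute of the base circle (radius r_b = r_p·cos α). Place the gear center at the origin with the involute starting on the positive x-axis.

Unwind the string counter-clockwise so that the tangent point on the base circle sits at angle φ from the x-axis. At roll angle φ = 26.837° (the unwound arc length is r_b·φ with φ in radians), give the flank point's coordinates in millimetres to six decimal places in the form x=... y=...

x=128.857799 y=3.911952

pitch radius r_p = m·N/2 = 4.181·61/2 = 127.520500
base radius r_b = r_p·cos α = 127.520500·cos 23.723° = 116.745167
roll angle φ = 26.837° = 0.46839401 rad
x = r_b·(cos φ + φ·sin φ) = 116.745167·(0.89229447 + 0.46839401·0.45145385) = 128.857799
y = r_b·(sin φ − φ·cos φ) = 116.745167·(0.45145385 − 0.46839401·0.89229447) = 3.911952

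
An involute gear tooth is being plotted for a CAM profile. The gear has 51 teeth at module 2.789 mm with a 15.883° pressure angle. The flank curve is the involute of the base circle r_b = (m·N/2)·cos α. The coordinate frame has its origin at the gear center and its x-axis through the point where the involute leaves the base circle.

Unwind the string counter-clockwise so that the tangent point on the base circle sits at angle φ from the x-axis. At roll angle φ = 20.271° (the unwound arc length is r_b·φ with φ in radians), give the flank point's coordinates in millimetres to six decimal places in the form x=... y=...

x=72.552432 y=0.997181

pitch radius r_p = m·N/2 = 2.789·51/2 = 71.119500
base radius r_b = r_p·cos α = 71.119500·cos 15.883° = 68.404339
roll angle φ = 20.271° = 0.35379569 rad
x = r_b·(cos φ + φ·sin φ) = 68.404339·(0.93806441 + 0.35379569·0.34646090) = 72.552432
y = r_b·(sin φ − φ·cos φ) = 68.404339·(0.34646090 − 0.35379569·0.93806441) = 0.997181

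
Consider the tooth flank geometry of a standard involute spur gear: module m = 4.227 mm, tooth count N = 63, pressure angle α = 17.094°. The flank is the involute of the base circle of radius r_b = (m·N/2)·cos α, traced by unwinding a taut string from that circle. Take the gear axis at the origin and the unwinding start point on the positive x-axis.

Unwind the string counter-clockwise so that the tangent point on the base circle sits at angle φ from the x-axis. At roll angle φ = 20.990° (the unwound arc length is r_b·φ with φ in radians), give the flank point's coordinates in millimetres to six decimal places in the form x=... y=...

pitch radius r_p = m·N/2 = 4.227·63/2 = 133.150500
base radius r_b = r_p·cos α = 133.150500·cos 17.094° = 127.268417
roll angle φ = 20.990° = 0.36634461 rad
x = r_b·(cos φ + φ·sin φ) = 127.268417·(0.93364296 + 0.36634461·0.35820500) = 135.524247
y = r_b·(sin φ − φ·cos φ) = 127.268417·(0.35820500 − 0.36634461·0.93364296) = 2.057922

x=135.524247 y=2.057922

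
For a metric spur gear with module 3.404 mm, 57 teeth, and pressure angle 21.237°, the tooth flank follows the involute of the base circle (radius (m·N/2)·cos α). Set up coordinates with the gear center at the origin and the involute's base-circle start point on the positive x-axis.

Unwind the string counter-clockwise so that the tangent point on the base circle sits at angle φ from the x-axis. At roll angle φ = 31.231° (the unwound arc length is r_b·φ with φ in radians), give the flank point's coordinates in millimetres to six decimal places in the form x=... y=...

pitch radius r_p = m·N/2 = 3.404·57/2 = 97.014000
base radius r_b = r_p·cos α = 97.014000·cos 21.237° = 90.425787
roll angle φ = 31.231° = 0.54508378 rad
x = r_b·(cos φ + φ·sin φ) = 90.425787·(0.85508386 + 0.54508378·0.51848973) = 102.877797
y = r_b·(sin φ − φ·cos φ) = 90.425787·(0.51848973 − 0.54508378·0.85508386) = 4.738075

x=102.877797 y=4.738075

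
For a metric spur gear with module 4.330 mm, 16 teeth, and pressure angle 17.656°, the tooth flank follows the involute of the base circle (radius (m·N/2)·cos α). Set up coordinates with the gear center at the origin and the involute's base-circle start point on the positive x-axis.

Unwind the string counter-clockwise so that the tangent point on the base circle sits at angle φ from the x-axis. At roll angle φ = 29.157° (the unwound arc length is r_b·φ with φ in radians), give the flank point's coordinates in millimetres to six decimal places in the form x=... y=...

x=37.009511 y=1.412777

pitch radius r_p = m·N/2 = 4.330·16/2 = 34.640000
base radius r_b = r_p·cos α = 34.640000·cos 17.656° = 33.008272
roll angle φ = 29.157° = 0.50888565 rad
x = r_b·(cos φ + φ·sin φ) = 33.008272·(0.87328797 + 0.50888565·0.48720440) = 37.009511
y = r_b·(sin φ − φ·cos φ) = 33.008272·(0.48720440 − 0.50888565·0.87328797) = 1.412777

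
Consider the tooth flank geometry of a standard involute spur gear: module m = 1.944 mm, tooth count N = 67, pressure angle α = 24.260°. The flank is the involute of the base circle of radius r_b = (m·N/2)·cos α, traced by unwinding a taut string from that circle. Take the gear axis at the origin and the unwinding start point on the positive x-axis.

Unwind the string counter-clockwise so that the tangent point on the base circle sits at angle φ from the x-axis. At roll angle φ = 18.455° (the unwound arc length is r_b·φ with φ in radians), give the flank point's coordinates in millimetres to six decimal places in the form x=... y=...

x=62.373429 y=0.654529

pitch radius r_p = m·N/2 = 1.944·67/2 = 65.124000
base radius r_b = r_p·cos α = 65.124000·cos 24.260° = 59.372922
roll angle φ = 18.455° = 0.32210051 rad
x = r_b·(cos φ + φ·sin φ) = 59.372922·(0.94857257 + 0.32210051·0.31655975) = 62.373429
y = r_b·(sin φ − φ·cos φ) = 59.372922·(0.31655975 − 0.32210051·0.94857257) = 0.654529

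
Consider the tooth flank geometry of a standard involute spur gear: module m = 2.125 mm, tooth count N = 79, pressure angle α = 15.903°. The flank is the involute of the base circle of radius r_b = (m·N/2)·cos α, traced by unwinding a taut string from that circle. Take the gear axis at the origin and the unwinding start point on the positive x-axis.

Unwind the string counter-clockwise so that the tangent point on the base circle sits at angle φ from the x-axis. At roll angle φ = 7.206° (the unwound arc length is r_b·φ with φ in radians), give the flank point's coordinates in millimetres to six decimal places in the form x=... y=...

pitch radius r_p = m·N/2 = 2.125·79/2 = 83.937500
base radius r_b = r_p·cos α = 83.937500·cos 15.903° = 80.724957
roll angle φ = 7.206° = 0.12576843 rad
x = r_b·(cos φ + φ·sin φ) = 80.724957·(0.99210157 + 0.12576843·0.12543713) = 81.360876
y = r_b·(sin φ − φ·cos φ) = 80.724957·(0.12543713 − 0.12576843·0.99210157) = 0.053446

x=81.360876 y=0.053446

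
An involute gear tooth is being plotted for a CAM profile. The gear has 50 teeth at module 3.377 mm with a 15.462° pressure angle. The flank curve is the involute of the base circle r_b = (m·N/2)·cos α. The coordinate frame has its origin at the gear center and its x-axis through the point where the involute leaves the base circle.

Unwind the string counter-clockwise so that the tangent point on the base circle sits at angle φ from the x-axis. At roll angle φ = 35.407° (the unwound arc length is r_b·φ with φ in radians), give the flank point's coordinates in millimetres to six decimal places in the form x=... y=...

x=95.454189 y=6.159749

pitch radius r_p = m·N/2 = 3.377·50/2 = 84.425000
base radius r_b = r_p·cos α = 84.425000·cos 15.462° = 81.369447
roll angle φ = 35.407° = 0.61796873 rad
x = r_b·(cos φ + φ·sin φ) = 81.369447·(0.81505702 + 0.61796873·0.57938075) = 95.454189
y = r_b·(sin φ − φ·cos φ) = 81.369447·(0.57938075 − 0.61796873·0.81505702) = 6.159749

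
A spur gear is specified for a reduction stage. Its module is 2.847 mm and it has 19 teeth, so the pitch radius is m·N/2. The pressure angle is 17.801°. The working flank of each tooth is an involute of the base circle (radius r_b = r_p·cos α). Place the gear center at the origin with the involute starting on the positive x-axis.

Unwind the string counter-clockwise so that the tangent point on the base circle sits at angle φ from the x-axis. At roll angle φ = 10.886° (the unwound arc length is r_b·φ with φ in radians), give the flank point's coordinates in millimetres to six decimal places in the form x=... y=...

pitch radius r_p = m·N/2 = 2.847·19/2 = 27.046500
base radius r_b = r_p·cos α = 27.046500·cos 17.801° = 25.751623
roll angle φ = 10.886° = 0.18999654 rad
x = r_b·(cos φ + φ·sin φ) = 25.751623·(0.98200489 + 0.18999654·0.18885550) = 26.212237
y = r_b·(sin φ − φ·cos φ) = 25.751623·(0.18885550 − 0.18999654·0.98200489) = 0.058661

x=26.212237 y=0.058661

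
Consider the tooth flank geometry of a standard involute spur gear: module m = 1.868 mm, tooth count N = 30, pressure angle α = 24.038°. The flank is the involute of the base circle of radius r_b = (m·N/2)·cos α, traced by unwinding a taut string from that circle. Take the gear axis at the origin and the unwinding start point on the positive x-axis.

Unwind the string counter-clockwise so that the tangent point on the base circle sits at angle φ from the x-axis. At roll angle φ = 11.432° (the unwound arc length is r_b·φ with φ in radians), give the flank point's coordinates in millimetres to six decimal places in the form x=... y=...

pitch radius r_p = m·N/2 = 1.868·30/2 = 28.020000
base radius r_b = r_p·cos α = 28.020000·cos 24.038° = 25.589979
roll angle φ = 11.432° = 0.19952604 rad
x = r_b·(cos φ + φ·sin φ) = 25.589979·(0.98016063 + 0.19952604·0.19820480) = 26.094298
y = r_b·(sin φ − φ·cos φ) = 25.589979·(0.19820480 − 0.19952604·0.98016063) = 0.067487

x=26.094298 y=0.067487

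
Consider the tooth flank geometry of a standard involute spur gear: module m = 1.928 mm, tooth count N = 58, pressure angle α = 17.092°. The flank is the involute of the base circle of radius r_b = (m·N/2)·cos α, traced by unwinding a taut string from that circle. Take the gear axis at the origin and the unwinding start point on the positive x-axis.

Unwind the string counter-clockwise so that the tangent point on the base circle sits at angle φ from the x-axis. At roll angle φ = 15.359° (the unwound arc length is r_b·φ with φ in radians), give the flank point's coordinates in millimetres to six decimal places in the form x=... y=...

x=55.328400 y=0.340693

pitch radius r_p = m·N/2 = 1.928·58/2 = 55.912000
base radius r_b = r_p·cos α = 55.912000·cos 17.092° = 53.442594
roll angle φ = 15.359° = 0.26806512 rad
x = r_b·(cos φ + φ·sin φ) = 53.442594·(0.96428519 + 0.26806512·0.26486616) = 55.328400
y = r_b·(sin φ − φ·cos φ) = 53.442594·(0.26486616 − 0.26806512·0.96428519) = 0.340693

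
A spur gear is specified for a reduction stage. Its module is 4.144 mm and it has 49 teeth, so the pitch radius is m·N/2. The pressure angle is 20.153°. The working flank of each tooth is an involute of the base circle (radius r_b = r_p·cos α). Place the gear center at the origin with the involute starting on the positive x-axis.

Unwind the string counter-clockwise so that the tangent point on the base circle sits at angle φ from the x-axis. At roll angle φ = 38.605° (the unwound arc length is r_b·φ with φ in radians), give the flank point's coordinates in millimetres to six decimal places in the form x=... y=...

x=114.552906 y=9.284176

pitch radius r_p = m·N/2 = 4.144·49/2 = 101.528000
base radius r_b = r_p·cos α = 101.528000·cos 20.153° = 95.312045
roll angle φ = 38.605° = 0.67378436 rad
x = r_b·(cos φ + φ·sin φ) = 95.312045·(0.78146603 + 0.67378436·0.62394779) = 114.552906
y = r_b·(sin φ − φ·cos φ) = 95.312045·(0.62394779 − 0.67378436·0.78146603) = 9.284176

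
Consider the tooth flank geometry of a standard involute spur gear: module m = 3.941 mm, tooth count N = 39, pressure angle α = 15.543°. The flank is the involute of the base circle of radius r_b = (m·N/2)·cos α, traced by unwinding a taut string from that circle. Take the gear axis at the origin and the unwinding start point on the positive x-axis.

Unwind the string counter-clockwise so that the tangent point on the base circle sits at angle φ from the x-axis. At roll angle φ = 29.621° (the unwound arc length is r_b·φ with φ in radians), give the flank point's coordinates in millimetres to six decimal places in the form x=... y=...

x=83.282021 y=3.319853

pitch radius r_p = m·N/2 = 3.941·39/2 = 76.849500
base radius r_b = r_p·cos α = 76.849500·cos 15.543° = 74.039085
roll angle φ = 29.621° = 0.51698398 rad
x = r_b·(cos φ + φ·sin φ) = 74.039085·(0.86931383 + 0.51698398·0.49426052) = 83.282021
y = r_b·(sin φ − φ·cos φ) = 74.039085·(0.49426052 − 0.51698398·0.86931383) = 3.319853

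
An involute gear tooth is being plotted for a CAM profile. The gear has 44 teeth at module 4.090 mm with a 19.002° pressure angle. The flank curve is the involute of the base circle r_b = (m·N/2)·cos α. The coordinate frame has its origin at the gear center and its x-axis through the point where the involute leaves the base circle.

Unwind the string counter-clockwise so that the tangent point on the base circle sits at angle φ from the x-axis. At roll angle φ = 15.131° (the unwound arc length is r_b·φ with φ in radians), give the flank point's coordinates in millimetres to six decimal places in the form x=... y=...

pitch radius r_p = m·N/2 = 4.090·44/2 = 89.980000
base radius r_b = r_p·cos α = 89.980000·cos 19.002° = 85.076739
roll angle φ = 15.131° = 0.26408577 rad
x = r_b·(cos φ + φ·sin φ) = 85.076739·(0.96533154 + 0.26408577·0.26102684) = 87.991895
y = r_b·(sin φ − φ·cos φ) = 85.076739·(0.26102684 − 0.26408577·0.96533154) = 0.518672

x=87.991895 y=0.518672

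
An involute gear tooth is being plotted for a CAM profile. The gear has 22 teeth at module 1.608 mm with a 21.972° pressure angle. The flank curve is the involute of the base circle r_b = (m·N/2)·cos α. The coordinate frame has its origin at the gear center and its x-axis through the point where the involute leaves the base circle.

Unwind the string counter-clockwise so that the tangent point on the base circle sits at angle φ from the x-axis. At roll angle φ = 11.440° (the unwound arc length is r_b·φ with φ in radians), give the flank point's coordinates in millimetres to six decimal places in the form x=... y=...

x=16.726982 y=0.043350

pitch radius r_p = m·N/2 = 1.608·22/2 = 17.688000
base radius r_b = r_p·cos α = 17.688000·cos 21.972° = 16.403264
roll angle φ = 11.440° = 0.19966567 rad
x = r_b·(cos φ + φ·sin φ) = 16.403264·(0.98013294 + 0.19966567·0.19834165) = 16.726982
y = r_b·(sin φ − φ·cos φ) = 16.403264·(0.19834165 − 0.19966567·0.98013294) = 0.043350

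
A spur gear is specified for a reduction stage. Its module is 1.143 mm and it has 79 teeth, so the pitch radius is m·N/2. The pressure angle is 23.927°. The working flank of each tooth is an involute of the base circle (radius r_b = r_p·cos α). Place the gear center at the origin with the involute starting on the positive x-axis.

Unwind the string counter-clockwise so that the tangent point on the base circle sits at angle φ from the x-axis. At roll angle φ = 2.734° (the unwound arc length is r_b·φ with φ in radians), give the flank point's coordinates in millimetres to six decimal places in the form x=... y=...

x=41.315527 y=0.001494

pitch radius r_p = m·N/2 = 1.143·79/2 = 45.148500
base radius r_b = r_p·cos α = 45.148500·cos 23.927° = 41.268570
roll angle φ = 2.734° = 0.04771730 rad
x = r_b·(cos φ + φ·sin φ) = 41.268570·(0.99886175 + 0.04771730·0.04769920) = 41.315527
y = r_b·(sin φ − φ·cos φ) = 41.268570·(0.04769920 − 0.04771730·0.99886175) = 0.001494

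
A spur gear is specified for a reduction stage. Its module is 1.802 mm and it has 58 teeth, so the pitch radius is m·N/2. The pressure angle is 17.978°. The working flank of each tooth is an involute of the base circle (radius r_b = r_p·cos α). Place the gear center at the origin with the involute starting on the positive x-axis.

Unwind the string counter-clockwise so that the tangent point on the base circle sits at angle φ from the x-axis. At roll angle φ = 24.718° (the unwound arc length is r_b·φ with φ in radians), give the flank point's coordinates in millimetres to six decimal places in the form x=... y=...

x=54.119065 y=1.305749

pitch radius r_p = m·N/2 = 1.802·58/2 = 52.258000
base radius r_b = r_p·cos α = 52.258000·cos 17.978° = 49.706508
roll angle φ = 24.718° = 0.43141048 rad
x = r_b·(cos φ + φ·sin φ) = 49.706508·(0.90837686 + 0.43141048·0.41815247) = 54.119065
y = r_b·(sin φ − φ·cos φ) = 49.706508·(0.41815247 − 0.43141048·0.90837686) = 1.305749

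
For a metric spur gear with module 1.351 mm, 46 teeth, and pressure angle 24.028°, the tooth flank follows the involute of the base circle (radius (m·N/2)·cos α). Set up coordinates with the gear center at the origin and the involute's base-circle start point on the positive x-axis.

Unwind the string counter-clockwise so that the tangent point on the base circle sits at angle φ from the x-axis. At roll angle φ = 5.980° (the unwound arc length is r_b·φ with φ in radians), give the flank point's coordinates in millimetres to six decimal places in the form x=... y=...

x=28.534575 y=0.010744

pitch radius r_p = m·N/2 = 1.351·46/2 = 31.073000
base radius r_b = r_p·cos α = 31.073000·cos 24.028° = 28.380418
roll angle φ = 5.980° = 0.10437069 rad
x = r_b·(cos φ + φ·sin φ) = 28.380418·(0.99455832 + 0.10437069·0.10418130) = 28.534575
y = r_b·(sin φ − φ·cos φ) = 28.380418·(0.10418130 − 0.10437069·0.99455832) = 0.010744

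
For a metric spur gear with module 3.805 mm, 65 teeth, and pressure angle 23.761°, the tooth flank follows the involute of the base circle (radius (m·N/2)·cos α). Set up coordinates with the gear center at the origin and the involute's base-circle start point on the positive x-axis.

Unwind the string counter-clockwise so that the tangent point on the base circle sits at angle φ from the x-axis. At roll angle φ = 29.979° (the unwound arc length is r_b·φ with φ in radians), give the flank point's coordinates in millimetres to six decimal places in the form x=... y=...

pitch radius r_p = m·N/2 = 3.805·65/2 = 123.662500
base radius r_b = r_p·cos α = 123.662500·cos 23.761° = 113.180142
roll angle φ = 29.979° = 0.52323226 rad
x = r_b·(cos φ + φ·sin φ) = 113.180142·(0.86620861 + 0.52323226·0.49968255) = 127.628564
y = r_b·(sin φ − φ·cos φ) = 113.180142·(0.49968255 − 0.52323226·0.86620861) = 5.257701

x=127.628564 y=5.257701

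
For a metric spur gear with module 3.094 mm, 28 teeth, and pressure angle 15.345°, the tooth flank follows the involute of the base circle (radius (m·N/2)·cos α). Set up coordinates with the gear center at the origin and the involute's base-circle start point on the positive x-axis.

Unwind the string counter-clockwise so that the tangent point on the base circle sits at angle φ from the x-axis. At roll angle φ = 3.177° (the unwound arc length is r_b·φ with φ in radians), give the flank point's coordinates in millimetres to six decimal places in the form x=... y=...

x=41.835946 y=0.002373

pitch radius r_p = m·N/2 = 3.094·28/2 = 43.316000
base radius r_b = r_p·cos α = 43.316000·cos 15.345° = 41.771779
roll angle φ = 3.177° = 0.05544911 rad
x = r_b·(cos φ + φ·sin φ) = 41.771779·(0.99846309 + 0.05544911·0.05542070) = 41.835946
y = r_b·(sin φ − φ·cos φ) = 41.771779·(0.05542070 − 0.05544911·0.99846309) = 0.002373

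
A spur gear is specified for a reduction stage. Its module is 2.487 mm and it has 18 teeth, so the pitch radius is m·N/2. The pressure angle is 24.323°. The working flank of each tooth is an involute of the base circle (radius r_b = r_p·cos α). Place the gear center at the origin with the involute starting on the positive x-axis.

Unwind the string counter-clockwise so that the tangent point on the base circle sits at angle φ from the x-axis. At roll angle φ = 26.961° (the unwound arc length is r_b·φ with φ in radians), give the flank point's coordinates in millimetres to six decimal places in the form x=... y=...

pitch radius r_p = m·N/2 = 2.487·18/2 = 22.383000
base radius r_b = r_p·cos α = 22.383000·cos 24.323° = 20.396240
roll angle φ = 26.961° = 0.47055822 rad
x = r_b·(cos φ + φ·sin φ) = 20.396240·(0.89131534 + 0.47055822·0.45338391) = 22.530888
y = r_b·(sin φ − φ·cos φ) = 20.396240·(0.45338391 − 0.47055822·0.89131534) = 0.692822

x=22.530888 y=0.692822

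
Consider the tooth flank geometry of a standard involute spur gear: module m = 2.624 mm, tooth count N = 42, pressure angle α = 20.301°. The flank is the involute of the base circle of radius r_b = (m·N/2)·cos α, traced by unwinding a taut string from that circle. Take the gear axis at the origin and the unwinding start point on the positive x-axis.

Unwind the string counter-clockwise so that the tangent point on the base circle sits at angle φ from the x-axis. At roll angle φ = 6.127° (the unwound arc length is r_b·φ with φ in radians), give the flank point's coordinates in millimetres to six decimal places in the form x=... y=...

x=51.975750 y=0.021042

pitch radius r_p = m·N/2 = 2.624·42/2 = 55.104000
base radius r_b = r_p·cos α = 55.104000·cos 20.301° = 51.681098
roll angle φ = 6.127° = 0.10693632 rad
x = r_b·(cos φ + φ·sin φ) = 51.681098·(0.99428776 + 0.10693632·0.10673263) = 51.975750
y = r_b·(sin φ − φ·cos φ) = 51.681098·(0.10673263 − 0.10693632·0.99428776) = 0.021042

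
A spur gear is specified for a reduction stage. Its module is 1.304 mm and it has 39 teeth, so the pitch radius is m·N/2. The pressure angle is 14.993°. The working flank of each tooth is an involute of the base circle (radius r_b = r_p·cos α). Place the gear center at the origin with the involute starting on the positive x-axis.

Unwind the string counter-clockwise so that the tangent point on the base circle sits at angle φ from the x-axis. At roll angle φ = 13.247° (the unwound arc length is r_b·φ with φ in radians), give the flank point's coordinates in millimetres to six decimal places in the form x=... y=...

pitch radius r_p = m·N/2 = 1.304·39/2 = 25.428000
base radius r_b = r_p·cos α = 25.428000·cos 14.993° = 24.562366
roll angle φ = 13.247° = 0.23120377 rad
x = r_b·(cos φ + φ·sin φ) = 24.562366·(0.97339126 + 0.23120377·0.22914942) = 25.210111
y = r_b·(sin φ − φ·cos φ) = 24.562366·(0.22914942 − 0.23120377·0.97339126) = 0.100649

x=25.210111 y=0.100649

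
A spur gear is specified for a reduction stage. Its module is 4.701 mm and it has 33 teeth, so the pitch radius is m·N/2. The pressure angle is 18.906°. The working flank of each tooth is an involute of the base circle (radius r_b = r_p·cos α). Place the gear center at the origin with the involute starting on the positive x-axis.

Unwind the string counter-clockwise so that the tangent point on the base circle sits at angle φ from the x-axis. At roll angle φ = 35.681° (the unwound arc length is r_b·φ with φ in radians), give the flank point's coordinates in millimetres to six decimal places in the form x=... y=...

pitch radius r_p = m·N/2 = 4.701·33/2 = 77.566500
base radius r_b = r_p·cos α = 77.566500·cos 18.906° = 73.381898
roll angle φ = 35.681° = 0.62275093 rad
x = r_b·(cos φ + φ·sin φ) = 73.381898·(0.81227699 + 0.62275093·0.58327188) = 86.261163
y = r_b·(sin φ − φ·cos φ) = 73.381898·(0.58327188 − 0.62275093·0.81227699) = 5.681640

x=86.261163 y=5.681640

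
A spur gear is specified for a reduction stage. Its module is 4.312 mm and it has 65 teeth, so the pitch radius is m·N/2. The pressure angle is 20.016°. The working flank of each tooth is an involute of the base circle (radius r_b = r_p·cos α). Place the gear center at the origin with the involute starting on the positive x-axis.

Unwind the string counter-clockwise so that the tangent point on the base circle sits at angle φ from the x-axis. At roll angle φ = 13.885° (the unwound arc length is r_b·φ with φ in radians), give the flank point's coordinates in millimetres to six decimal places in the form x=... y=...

x=135.485071 y=0.621011

pitch radius r_p = m·N/2 = 4.312·65/2 = 140.140000
base radius r_b = r_p·cos α = 140.140000·cos 20.016° = 131.675134
roll angle φ = 13.885° = 0.24233897 rad
x = r_b·(cos φ + φ·sin φ) = 131.675134·(0.97077934 + 0.24233897·0.23997390) = 135.485071
y = r_b·(sin φ − φ·cos φ) = 131.675134·(0.23997390 − 0.24233897·0.97077934) = 0.621011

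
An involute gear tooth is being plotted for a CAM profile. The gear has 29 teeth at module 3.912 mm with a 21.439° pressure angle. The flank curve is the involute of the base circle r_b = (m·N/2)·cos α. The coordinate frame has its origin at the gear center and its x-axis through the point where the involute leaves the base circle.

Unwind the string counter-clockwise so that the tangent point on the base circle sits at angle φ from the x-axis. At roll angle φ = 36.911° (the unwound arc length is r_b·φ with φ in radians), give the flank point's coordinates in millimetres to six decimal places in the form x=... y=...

x=62.644564 y=4.513077

pitch radius r_p = m·N/2 = 3.912·29/2 = 56.724000
base radius r_b = r_p·cos α = 56.724000·cos 21.439° = 52.799110
roll angle φ = 36.911° = 0.64421848 rad
x = r_b·(cos φ + φ·sin φ) = 52.799110·(0.79956937 + 0.64421848·0.60057374) = 62.644564
y = r_b·(sin φ − φ·cos φ) = 52.799110·(0.60057374 − 0.64421848·0.79956937) = 4.513077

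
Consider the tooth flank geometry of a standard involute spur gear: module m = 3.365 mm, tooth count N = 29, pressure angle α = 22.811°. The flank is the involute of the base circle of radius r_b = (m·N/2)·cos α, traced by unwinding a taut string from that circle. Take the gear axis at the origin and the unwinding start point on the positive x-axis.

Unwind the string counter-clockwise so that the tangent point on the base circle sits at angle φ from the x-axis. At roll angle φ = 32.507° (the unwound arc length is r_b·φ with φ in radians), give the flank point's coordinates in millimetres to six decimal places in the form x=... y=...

x=51.642930 y=2.650828

pitch radius r_p = m·N/2 = 3.365·29/2 = 48.792500
base radius r_b = r_p·cos α = 48.792500·cos 22.811° = 44.976377
roll angle φ = 32.507° = 0.56735418 rad
x = r_b·(cos φ + φ·sin φ) = 44.976377·(0.84332580 + 0.56735418·0.53740264) = 51.642930
y = r_b·(sin φ − φ·cos φ) = 44.976377·(0.53740264 − 0.56735418·0.84332580) = 2.650828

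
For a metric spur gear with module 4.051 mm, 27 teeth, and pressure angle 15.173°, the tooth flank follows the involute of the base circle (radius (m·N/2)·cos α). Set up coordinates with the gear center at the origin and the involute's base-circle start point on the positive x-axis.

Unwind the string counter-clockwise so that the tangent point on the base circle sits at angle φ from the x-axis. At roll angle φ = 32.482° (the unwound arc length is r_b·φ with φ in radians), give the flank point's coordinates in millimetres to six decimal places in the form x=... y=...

x=60.594577 y=3.103864

pitch radius r_p = m·N/2 = 4.051·27/2 = 54.688500
base radius r_b = r_p·cos α = 54.688500·cos 15.173° = 52.782056
roll angle φ = 32.482° = 0.56691785 rad
x = r_b·(cos φ + φ·sin φ) = 52.782056·(0.84356020 + 0.56691785·0.53703462) = 60.594577
y = r_b·(sin φ − φ·cos φ) = 52.782056·(0.53703462 − 0.56691785·0.84356020) = 3.103864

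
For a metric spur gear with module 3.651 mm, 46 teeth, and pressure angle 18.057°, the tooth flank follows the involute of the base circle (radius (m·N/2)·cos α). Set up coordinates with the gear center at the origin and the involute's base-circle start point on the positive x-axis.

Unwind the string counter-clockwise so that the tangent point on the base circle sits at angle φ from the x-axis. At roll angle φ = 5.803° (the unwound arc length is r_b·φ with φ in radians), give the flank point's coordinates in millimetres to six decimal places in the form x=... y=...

x=80.245647 y=0.027620

pitch radius r_p = m·N/2 = 3.651·46/2 = 83.973000
base radius r_b = r_p·cos α = 83.973000·cos 18.057° = 79.837214
roll angle φ = 5.803° = 0.10128146 rad
x = r_b·(cos φ + φ·sin φ) = 79.837214·(0.99487542 + 0.10128146·0.10110839) = 80.245647
y = r_b·(sin φ − φ·cos φ) = 79.837214·(0.10110839 − 0.10128146·0.99487542) = 0.027620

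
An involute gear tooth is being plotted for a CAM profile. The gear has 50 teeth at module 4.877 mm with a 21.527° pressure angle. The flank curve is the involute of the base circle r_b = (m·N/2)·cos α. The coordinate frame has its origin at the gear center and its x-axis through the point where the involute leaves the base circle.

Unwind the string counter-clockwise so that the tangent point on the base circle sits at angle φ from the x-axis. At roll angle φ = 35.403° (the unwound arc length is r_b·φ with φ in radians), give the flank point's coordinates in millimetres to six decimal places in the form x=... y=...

pitch radius r_p = m·N/2 = 4.877·50/2 = 121.925000
base radius r_b = r_p·cos α = 121.925000·cos 21.527° = 113.420092
roll angle φ = 35.403° = 0.61789892 rad
x = r_b·(cos φ + φ·sin φ) = 113.420092·(0.81509746 + 0.61789892·0.57932385) = 133.048691
y = r_b·(sin φ − φ·cos φ) = 113.420092·(0.57932385 − 0.61789892·0.81509746) = 8.583180

x=133.048691 y=8.583180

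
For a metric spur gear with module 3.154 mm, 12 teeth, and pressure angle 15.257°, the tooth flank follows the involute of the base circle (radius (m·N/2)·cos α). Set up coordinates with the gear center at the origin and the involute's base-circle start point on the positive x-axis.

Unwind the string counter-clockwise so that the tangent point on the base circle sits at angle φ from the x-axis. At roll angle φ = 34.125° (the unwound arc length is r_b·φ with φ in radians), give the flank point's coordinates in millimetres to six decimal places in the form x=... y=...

x=21.213639 y=1.240721

pitch radius r_p = m·N/2 = 3.154·12/2 = 18.924000
base radius r_b = r_p·cos α = 18.924000·cos 15.257° = 18.257027
roll angle φ = 34.125° = 0.59559361 rad
x = r_b·(cos φ + φ·sin φ) = 18.257027·(0.82781563 + 0.59559361·0.56100025) = 21.213639
y = r_b·(sin φ − φ·cos φ) = 18.257027·(0.56100025 − 0.59559361·0.82781563) = 1.240721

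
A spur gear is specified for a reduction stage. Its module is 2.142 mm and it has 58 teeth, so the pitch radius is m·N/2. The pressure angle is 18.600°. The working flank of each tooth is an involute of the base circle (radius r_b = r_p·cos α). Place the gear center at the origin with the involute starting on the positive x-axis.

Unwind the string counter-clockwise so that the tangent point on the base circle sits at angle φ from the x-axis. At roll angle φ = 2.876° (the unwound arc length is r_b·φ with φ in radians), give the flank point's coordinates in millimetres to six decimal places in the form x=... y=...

x=58.947600 y=0.002481

pitch radius r_p = m·N/2 = 2.142·58/2 = 62.118000
base radius r_b = r_p·cos α = 62.118000·cos 18.600° = 58.873478
roll angle φ = 2.876° = 0.05019567 rad
x = r_b·(cos φ + φ·sin φ) = 58.873478·(0.99874046 + 0.05019567·0.05017459) = 58.947600
y = r_b·(sin φ − φ·cos φ) = 58.873478·(0.05017459 − 0.05019567·0.99874046) = 0.002481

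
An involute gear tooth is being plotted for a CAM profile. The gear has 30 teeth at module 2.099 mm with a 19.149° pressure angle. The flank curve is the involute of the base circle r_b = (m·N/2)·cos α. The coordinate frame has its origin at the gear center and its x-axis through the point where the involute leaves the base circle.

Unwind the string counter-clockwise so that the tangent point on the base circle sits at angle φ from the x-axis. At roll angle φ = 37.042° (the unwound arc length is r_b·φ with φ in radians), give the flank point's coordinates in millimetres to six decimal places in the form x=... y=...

pitch radius r_p = m·N/2 = 2.099·30/2 = 31.485000
base radius r_b = r_p·cos α = 31.485000·cos 19.149° = 29.742895
roll angle φ = 37.042° = 0.64650486 rad
x = r_b·(cos φ + φ·sin φ) = 29.742895·(0.79819414 + 0.64650486·0.60240029) = 35.324115
y = r_b·(sin φ − φ·cos φ) = 29.742895·(0.60240029 − 0.64650486·0.79819414) = 2.568712

x=35.324115 y=2.568712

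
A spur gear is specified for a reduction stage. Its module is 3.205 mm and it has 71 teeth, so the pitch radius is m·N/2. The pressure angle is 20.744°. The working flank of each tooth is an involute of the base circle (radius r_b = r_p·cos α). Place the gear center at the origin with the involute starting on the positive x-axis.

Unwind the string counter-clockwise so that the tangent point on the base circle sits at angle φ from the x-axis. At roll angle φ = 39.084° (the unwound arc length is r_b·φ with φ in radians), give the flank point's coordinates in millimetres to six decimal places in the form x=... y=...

x=128.350792 y=10.742640

pitch radius r_p = m·N/2 = 3.205·71/2 = 113.777500
base radius r_b = r_p·cos α = 113.777500·cos 20.744° = 106.401567
roll angle φ = 39.084° = 0.68214448 rad
x = r_b·(cos φ + φ·sin φ) = 106.401567·(0.77622249 + 0.68214448·0.63045907) = 128.350792
y = r_b·(sin φ − φ·cos φ) = 106.401567·(0.63045907 − 0.68214448·0.77622249) = 10.742640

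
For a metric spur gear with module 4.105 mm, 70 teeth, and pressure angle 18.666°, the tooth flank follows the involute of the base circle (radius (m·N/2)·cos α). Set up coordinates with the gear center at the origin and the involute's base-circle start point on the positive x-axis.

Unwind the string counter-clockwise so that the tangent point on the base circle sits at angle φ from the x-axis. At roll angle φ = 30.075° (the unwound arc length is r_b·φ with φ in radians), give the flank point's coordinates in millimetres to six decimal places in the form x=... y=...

x=153.597835 y=6.383061

pitch radius r_p = m·N/2 = 4.105·70/2 = 143.675000
base radius r_b = r_p·cos α = 143.675000·cos 18.666° = 136.117748
roll angle φ = 30.075° = 0.52490777 rad
x = r_b·(cos φ + φ·sin φ) = 136.117748·(0.86537016 + 0.52490777·0.50113320) = 153.597835
y = r_b·(sin φ − φ·cos φ) = 136.117748·(0.50113320 − 0.52490777·0.86537016) = 6.383061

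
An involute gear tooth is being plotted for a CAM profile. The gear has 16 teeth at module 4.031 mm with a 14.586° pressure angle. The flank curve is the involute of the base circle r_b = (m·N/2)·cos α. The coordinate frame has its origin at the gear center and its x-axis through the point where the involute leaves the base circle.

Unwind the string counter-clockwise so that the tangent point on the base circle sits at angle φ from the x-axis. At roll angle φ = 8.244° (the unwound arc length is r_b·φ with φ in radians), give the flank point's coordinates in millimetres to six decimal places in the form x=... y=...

pitch radius r_p = m·N/2 = 4.031·16/2 = 32.248000
base radius r_b = r_p·cos α = 32.248000·cos 14.586° = 31.208671
roll angle φ = 8.244° = 0.14388494 rad
x = r_b·(cos φ + φ·sin φ) = 31.208671·(0.98966641 + 0.14388494·0.14338899) = 31.530055
y = r_b·(sin φ − φ·cos φ) = 31.208671·(0.14338899 − 0.14388494·0.98966641) = 0.030924

x=31.530055 y=0.030924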